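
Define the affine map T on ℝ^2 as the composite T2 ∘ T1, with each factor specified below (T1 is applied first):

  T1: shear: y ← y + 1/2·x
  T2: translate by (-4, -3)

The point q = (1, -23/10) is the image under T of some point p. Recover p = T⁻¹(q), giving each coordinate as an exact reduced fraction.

p = (5, -9/5)

T1 = [1 0 0; 1/2 1 0; 0 0 1]
T2·T1 = [1 0 -4; 1/2 1 -3; 0 0 1]
det M = 1; M⁻¹ = [1 0 4; -1/2 1 1; 0 0 1]
M⁻¹ · (1, -23/10)ᵀ = (5, -9/5)ᵀ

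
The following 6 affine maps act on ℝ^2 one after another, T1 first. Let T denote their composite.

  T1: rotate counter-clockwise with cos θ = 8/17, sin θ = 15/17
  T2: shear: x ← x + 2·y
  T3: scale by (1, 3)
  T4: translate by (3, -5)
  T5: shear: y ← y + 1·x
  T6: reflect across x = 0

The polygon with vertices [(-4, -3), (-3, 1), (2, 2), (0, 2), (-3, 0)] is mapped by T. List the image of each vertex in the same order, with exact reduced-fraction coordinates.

T1 rotate counter-clockwise with cos θ = 8/17, sin θ = 15/17: (-4, -3) → (13/17, -84/17); (-3, 1) → (-39/17, -37/17); (2, 2) → (-14/17, 46/17); (0, 2) → (-30/17, 16/17); (-3, 0) → (-24/17, -45/17)
T2 shear: x ← x + 2·y: (13/17, -84/17) → (-155/17, -84/17); (-39/17, -37/17) → (-113/17, -37/17); (-14/17, 46/17) → (78/17, 46/17); (-30/17, 16/17) → (2/17, 16/17); (-24/17, -45/17) → (-114/17, -45/17)
T3 scale by (1, 3): (-155/17, -84/17) → (-155/17, -252/17); (-113/17, -37/17) → (-113/17, -111/17); (78/17, 46/17) → (78/17, 138/17); (2/17, 16/17) → (2/17, 48/17); (-114/17, -45/17) → (-114/17, -135/17)
T4 translate by (3, -5): (-155/17, -252/17) → (-104/17, -337/17); (-113/17, -111/17) → (-62/17, -196/17); (78/17, 138/17) → (129/17, 53/17); (2/17, 48/17) → (53/17, -37/17); (-114/17, -135/17) → (-63/17, -220/17)
T5 shear: y ← y + 1·x: (-104/17, -337/17) → (-104/17, -441/17); (-62/17, -196/17) → (-62/17, -258/17); (129/17, 53/17) → (129/17, 182/17); (53/17, -37/17) → (53/17, 16/17); (-63/17, -220/17) → (-63/17, -283/17)
T6 reflect across x = 0: (-104/17, -441/17) → (104/17, -441/17); (-62/17, -258/17) → (62/17, -258/17); (129/17, 182/17) → (-129/17, 182/17); (53/17, 16/17) → (-53/17, 16/17); (-63/17, -283/17) → (63/17, -283/17)

image vertices: (104/17, -441/17), (62/17, -258/17), (-129/17, 182/17), (-53/17, 16/17), (63/17, -283/17)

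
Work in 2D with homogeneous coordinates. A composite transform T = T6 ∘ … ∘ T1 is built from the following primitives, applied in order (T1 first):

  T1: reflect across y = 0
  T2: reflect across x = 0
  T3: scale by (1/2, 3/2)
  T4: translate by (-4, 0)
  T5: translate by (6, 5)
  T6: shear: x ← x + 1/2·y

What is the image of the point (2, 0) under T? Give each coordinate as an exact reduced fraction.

T(p) = (7/2, 5)

T1 reflect across y = 0: (2, 0) → (2, 0)
T2 reflect across x = 0: (2, 0) → (-2, 0)
T3 scale by (1/2, 3/2): (-2, 0) → (-1, 0)
T4 translate by (-4, 0): (-1, 0) → (-5, 0)
T5 translate by (6, 5): (-5, 0) → (1, 5)
T6 shear: x ← x + 1/2·y: (1, 5) → (7/2, 5)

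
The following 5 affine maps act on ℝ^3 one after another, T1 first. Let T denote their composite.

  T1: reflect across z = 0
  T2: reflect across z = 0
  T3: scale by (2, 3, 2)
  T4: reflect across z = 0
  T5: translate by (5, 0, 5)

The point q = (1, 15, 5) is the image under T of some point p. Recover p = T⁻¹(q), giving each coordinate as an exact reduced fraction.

T1 = [1 0 0 0; 0 1 0 0; 0 0 -1 0; 0 0 0 1]
T2·T1 = [1 0 0 0; 0 1 0 0; 0 0 1 0; 0 0 0 1]
T3·…·T1 = [2 0 0 0; 0 3 0 0; 0 0 2 0; 0 0 0 1]
T4·…·T1 = [2 0 0 0; 0 3 0 0; 0 0 -2 0; 0 0 0 1]
T5·…·T1 = [2 0 0 5; 0 3 0 0; 0 0 -2 5; 0 0 0 1]
det M = -12; M⁻¹ = [1/2 0 0 -5/2; 0 1/3 0 0; 0 0 -1/2 5/2; 0 0 0 1]
M⁻¹ · (1, 15, 5)ᵀ = (-2, 5, 0)ᵀ

p = (-2, 5, 0)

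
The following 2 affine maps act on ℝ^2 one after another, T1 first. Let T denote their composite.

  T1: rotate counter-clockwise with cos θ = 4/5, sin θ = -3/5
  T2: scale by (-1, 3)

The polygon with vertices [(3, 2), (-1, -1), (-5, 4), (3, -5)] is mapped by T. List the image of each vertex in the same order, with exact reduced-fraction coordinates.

image vertices: (-18/5, -3/5), (7/5, -3/5), (8/5, 93/5), (3/5, -87/5)

T1 rotate counter-clockwise with cos θ = 4/5, sin θ = -3/5: (3, 2) → (18/5, -1/5); (-1, -1) → (-7/5, -1/5); (-5, 4) → (-8/5, 31/5); (3, -5) → (-3/5, -29/5)
T2 scale by (-1, 3): (18/5, -1/5) → (-18/5, -3/5); (-7/5, -1/5) → (7/5, -3/5); (-8/5, 31/5) → (8/5, 93/5); (-3/5, -29/5) → (3/5, -87/5)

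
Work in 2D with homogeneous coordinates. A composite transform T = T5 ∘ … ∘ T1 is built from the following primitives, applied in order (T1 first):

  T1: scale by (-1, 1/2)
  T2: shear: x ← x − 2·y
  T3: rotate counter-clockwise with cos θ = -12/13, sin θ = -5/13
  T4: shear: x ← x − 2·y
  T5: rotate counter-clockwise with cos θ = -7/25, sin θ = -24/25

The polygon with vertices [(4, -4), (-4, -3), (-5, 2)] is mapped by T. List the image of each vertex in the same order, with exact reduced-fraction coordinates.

T1 scale by (-1, 1/2): (4, -4) → (-4, -2); (-4, -3) → (4, -3/2); (-5, 2) → (5, 1)
T2 shear: x ← x − 2·y: (-4, -2) → (0, -2); (4, -3/2) → (7, -3/2); (5, 1) → (3, 1)
T3 rotate counter-clockwise with cos θ = -12/13, sin θ = -5/13: (0, -2) → (-10/13, 24/13); (7, -3/2) → (-183/26, -17/13); (3, 1) → (-31/13, -27/13)
T4 shear: x ← x − 2·y: (-10/13, 24/13) → (-58/13, 24/13); (-183/26, -17/13) → (-115/26, -17/13); (-31/13, -27/13) → (23/13, -27/13)
T5 rotate counter-clockwise with cos θ = -7/25, sin θ = -24/25: (-58/13, 24/13) → (982/325, 1224/325); (-115/26, -17/13) → (-11/650, 1499/325); (23/13, -27/13) → (-809/325, -363/325)

image vertices: (982/325, 1224/325), (-11/650, 1499/325), (-809/325, -363/325)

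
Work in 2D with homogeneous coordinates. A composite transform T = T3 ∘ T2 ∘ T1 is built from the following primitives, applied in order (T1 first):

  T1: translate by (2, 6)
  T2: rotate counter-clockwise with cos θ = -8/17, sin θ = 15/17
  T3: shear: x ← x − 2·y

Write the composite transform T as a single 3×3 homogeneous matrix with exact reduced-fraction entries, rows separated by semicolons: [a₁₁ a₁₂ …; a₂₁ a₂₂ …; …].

T1 = [1 0 2; 0 1 6; 0 0 1]
T2·T1 = [-8/17 -15/17 -106/17; 15/17 -8/17 -18/17; 0 0 1]
T3·…·T1 = [-38/17 1/17 -70/17; 15/17 -8/17 -18/17; 0 0 1]

T = [-38/17 1/17 -70/17; 15/17 -8/17 -18/17; 0 0 1]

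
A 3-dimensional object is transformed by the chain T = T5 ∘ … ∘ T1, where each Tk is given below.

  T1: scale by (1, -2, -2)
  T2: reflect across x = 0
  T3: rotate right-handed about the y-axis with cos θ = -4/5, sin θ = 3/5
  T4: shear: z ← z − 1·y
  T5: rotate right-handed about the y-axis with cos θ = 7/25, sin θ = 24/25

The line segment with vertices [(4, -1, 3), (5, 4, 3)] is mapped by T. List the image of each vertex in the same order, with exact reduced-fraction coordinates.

image vertices: (122/25, 2, 46/25), (382/25, -8, 101/25)

T1 scale by (1, -2, -2): (4, -1, 3) → (4, 2, -6); (5, 4, 3) → (5, -8, -6)
T2 reflect across x = 0: (4, 2, -6) → (-4, 2, -6); (5, -8, -6) → (-5, -8, -6)
T3 rotate right-handed about the y-axis with cos θ = -4/5, sin θ = 3/5: (-4, 2, -6) → (-2/5, 2, 36/5); (-5, -8, -6) → (2/5, -8, 39/5)
T4 shear: z ← z − 1·y: (-2/5, 2, 36/5) → (-2/5, 2, 26/5); (2/5, -8, 39/5) → (2/5, -8, 79/5)
T5 rotate right-handed about the y-axis with cos θ = 7/25, sin θ = 24/25: (-2/5, 2, 26/5) → (122/25, 2, 46/25); (2/5, -8, 79/5) → (382/25, -8, 101/25)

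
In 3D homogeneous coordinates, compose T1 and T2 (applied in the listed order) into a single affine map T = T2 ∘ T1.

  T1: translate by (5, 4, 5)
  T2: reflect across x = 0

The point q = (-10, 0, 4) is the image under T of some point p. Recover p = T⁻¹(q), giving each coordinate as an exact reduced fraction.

p = (5, -4, -1)

T1 = [1 0 0 5; 0 1 0 4; 0 0 1 5; 0 0 0 1]
T2·T1 = [-1 0 0 -5; 0 1 0 4; 0 0 1 5; 0 0 0 1]
det M = -1; M⁻¹ = [-1 0 0 -5; 0 1 0 -4; 0 0 1 -5; 0 0 0 1]
M⁻¹ · (-10, 0, 4)ᵀ = (5, -4, -1)ᵀ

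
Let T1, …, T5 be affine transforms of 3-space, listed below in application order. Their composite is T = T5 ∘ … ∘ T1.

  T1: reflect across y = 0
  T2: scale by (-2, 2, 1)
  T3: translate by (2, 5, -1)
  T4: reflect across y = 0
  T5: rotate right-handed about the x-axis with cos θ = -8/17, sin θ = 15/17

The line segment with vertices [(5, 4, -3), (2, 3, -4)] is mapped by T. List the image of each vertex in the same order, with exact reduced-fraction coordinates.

image vertices: (-8, 36/17, 77/17), (-2, 67/17, 55/17)

T1 reflect across y = 0: (5, 4, -3) → (5, -4, -3); (2, 3, -4) → (2, -3, -4)
T2 scale by (-2, 2, 1): (5, -4, -3) → (-10, -8, -3); (2, -3, -4) → (-4, -6, -4)
T3 translate by (2, 5, -1): (-10, -8, -3) → (-8, -3, -4); (-4, -6, -4) → (-2, -1, -5)
T4 reflect across y = 0: (-8, -3, -4) → (-8, 3, -4); (-2, -1, -5) → (-2, 1, -5)
T5 rotate right-handed about the x-axis with cos θ = -8/17, sin θ = 15/17: (-8, 3, -4) → (-8, 36/17, 77/17); (-2, 1, -5) → (-2, 67/17, 55/17)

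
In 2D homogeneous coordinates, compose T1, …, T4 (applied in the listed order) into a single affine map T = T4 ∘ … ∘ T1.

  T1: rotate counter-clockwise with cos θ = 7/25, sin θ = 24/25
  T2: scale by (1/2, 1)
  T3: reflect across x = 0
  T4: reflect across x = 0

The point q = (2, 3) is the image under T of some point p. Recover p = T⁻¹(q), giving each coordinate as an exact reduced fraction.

p = (4, -3)

T1 = [7/25 -24/25 0; 24/25 7/25 0; 0 0 1]
T2·T1 = [7/50 -12/25 0; 24/25 7/25 0; 0 0 1]
T3·…·T1 = [-7/50 12/25 0; 24/25 7/25 0; 0 0 1]
T4·…·T1 = [7/50 -12/25 0; 24/25 7/25 0; 0 0 1]
det M = 1/2; M⁻¹ = [14/25 24/25 0; -48/25 7/25 0; 0 0 1]
M⁻¹ · (2, 3)ᵀ = (4, -3)ᵀ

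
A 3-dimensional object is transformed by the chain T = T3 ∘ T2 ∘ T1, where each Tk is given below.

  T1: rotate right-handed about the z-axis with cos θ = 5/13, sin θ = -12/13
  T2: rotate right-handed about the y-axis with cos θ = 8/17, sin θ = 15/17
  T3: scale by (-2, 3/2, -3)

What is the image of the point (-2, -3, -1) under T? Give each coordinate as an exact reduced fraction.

T(p) = (1126/221, 27/26, -1758/221)

T1 rotate right-handed about the z-axis with cos θ = 5/13, sin θ = -12/13: (-2, -3, -1) → (-46/13, 9/13, -1)
T2 rotate right-handed about the y-axis with cos θ = 8/17, sin θ = 15/17: (-46/13, 9/13, -1) → (-563/221, 9/13, 586/221)
T3 scale by (-2, 3/2, -3): (-563/221, 9/13, 586/221) → (1126/221, 27/26, -1758/221)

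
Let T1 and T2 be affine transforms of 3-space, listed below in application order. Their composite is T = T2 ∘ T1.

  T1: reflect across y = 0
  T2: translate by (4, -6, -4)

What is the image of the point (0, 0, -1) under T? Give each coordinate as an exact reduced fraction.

T(p) = (4, -6, -5)

T1 reflect across y = 0: (0, 0, -1) → (0, 0, -1)
T2 translate by (4, -6, -4): (0, 0, -1) → (4, -6, -5)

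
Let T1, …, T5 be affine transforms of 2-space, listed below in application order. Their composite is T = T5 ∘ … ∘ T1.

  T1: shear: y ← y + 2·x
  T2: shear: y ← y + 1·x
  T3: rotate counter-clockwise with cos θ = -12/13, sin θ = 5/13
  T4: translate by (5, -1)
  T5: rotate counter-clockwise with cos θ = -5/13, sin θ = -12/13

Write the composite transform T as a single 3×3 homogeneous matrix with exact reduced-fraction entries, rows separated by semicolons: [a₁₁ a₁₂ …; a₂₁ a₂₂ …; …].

T1 = [1 0 0; 2 1 0; 0 0 1]
T2·T1 = [1 0 0; 3 1 0; 0 0 1]
T3·…·T1 = [-27/13 -5/13 0; -31/13 -12/13 0; 0 0 1]
T4·…·T1 = [-27/13 -5/13 5; -31/13 -12/13 -1; 0 0 1]
T5·…·T1 = [-237/169 -119/169 -37/13; 479/169 120/169 -55/13; 0 0 1]

T = [-237/169 -119/169 -37/13; 479/169 120/169 -55/13; 0 0 1]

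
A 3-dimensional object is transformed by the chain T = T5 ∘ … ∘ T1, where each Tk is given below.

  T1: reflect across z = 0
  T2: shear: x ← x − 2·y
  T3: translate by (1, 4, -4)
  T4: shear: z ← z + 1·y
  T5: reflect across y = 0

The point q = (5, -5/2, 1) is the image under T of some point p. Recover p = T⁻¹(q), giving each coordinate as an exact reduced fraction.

p = (1, -3/2, -5/2)

T1 = [1 0 0 0; 0 1 0 0; 0 0 -1 0; 0 0 0 1]
T2·T1 = [1 -2 0 0; 0 1 0 0; 0 0 -1 0; 0 0 0 1]
T3·…·T1 = [1 -2 0 1; 0 1 0 4; 0 0 -1 -4; 0 0 0 1]
T4·…·T1 = [1 -2 0 1; 0 1 0 4; 0 1 -1 0; 0 0 0 1]
T5·…·T1 = [1 -2 0 1; 0 -1 0 -4; 0 1 -1 0; 0 0 0 1]
det M = 1; M⁻¹ = [1 -2 0 -9; 0 -1 0 -4; 0 -1 -1 -4; 0 0 0 1]
M⁻¹ · (5, -5/2, 1)ᵀ = (1, -3/2, -5/2)ᵀ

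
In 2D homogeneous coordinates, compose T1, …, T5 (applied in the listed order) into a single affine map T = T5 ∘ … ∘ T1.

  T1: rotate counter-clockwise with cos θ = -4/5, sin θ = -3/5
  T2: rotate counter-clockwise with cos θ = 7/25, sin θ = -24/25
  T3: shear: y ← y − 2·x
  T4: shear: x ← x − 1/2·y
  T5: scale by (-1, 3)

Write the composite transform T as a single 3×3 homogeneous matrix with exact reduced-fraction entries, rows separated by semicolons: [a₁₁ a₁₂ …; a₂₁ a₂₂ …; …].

T1 = [-4/5 3/5 0; -3/5 -4/5 0; 0 0 1]
T2·T1 = [-4/5 -3/5 0; 3/5 -4/5 0; 0 0 1]
T3·…·T1 = [-4/5 -3/5 0; 11/5 2/5 0; 0 0 1]
T4·…·T1 = [-19/10 -4/5 0; 11/5 2/5 0; 0 0 1]
T5·…·T1 = [19/10 4/5 0; 33/5 6/5 0; 0 0 1]

T = [19/10 4/5 0; 33/5 6/5 0; 0 0 1]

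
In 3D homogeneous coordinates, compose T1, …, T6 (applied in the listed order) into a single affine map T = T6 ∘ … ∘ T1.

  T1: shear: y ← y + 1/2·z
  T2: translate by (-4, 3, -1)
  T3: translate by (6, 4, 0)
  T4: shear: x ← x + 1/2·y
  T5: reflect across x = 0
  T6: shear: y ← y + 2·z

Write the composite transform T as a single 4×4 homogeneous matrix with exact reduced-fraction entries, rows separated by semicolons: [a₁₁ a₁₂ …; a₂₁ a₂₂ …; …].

T = [-1 -1/2 -1/4 -11/2; 0 1 5/2 5; 0 0 1 -1; 0 0 0 1]

T1 = [1 0 0 0; 0 1 1/2 0; 0 0 1 0; 0 0 0 1]
T2·T1 = [1 0 0 -4; 0 1 1/2 3; 0 0 1 -1; 0 0 0 1]
T3·…·T1 = [1 0 0 2; 0 1 1/2 7; 0 0 1 -1; 0 0 0 1]
T4·…·T1 = [1 1/2 1/4 11/2; 0 1 1/2 7; 0 0 1 -1; 0 0 0 1]
T5·…·T1 = [-1 -1/2 -1/4 -11/2; 0 1 1/2 7; 0 0 1 -1; 0 0 0 1]
T6·…·T1 = [-1 -1/2 -1/4 -11/2; 0 1 5/2 5; 0 0 1 -1; 0 0 0 1]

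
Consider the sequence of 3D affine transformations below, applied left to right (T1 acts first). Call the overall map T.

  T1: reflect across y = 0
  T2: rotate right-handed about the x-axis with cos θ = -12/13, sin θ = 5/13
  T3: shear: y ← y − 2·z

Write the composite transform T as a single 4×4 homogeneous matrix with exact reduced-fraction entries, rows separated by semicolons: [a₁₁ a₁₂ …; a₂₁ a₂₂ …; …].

T1 = [1 0 0 0; 0 -1 0 0; 0 0 1 0; 0 0 0 1]
T2·T1 = [1 0 0 0; 0 12/13 -5/13 0; 0 -5/13 -12/13 0; 0 0 0 1]
T3·…·T1 = [1 0 0 0; 0 22/13 19/13 0; 0 -5/13 -12/13 0; 0 0 0 1]

T = [1 0 0 0; 0 22/13 19/13 0; 0 -5/13 -12/13 0; 0 0 0 1]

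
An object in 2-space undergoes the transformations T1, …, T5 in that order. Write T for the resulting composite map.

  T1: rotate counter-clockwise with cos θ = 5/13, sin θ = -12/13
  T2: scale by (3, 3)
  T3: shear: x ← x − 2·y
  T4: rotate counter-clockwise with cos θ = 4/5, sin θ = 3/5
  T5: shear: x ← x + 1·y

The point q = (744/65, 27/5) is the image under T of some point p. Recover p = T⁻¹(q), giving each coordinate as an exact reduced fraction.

p = (1, 3)

T1 = [5/13 12/13 0; -12/13 5/13 0; 0 0 1]
T2·T1 = [15/13 36/13 0; -36/13 15/13 0; 0 0 1]
T3·…·T1 = [87/13 6/13 0; -36/13 15/13 0; 0 0 1]
T4·…·T1 = [456/65 -21/65 0; 9/5 6/5 0; 0 0 1]
T5·…·T1 = [573/65 57/65 0; 9/5 6/5 0; 0 0 1]
det M = 9; M⁻¹ = [2/15 -19/195 0; -1/5 191/195 0; 0 0 1]
M⁻¹ · (744/65, 27/5)ᵀ = (1, 3)ᵀ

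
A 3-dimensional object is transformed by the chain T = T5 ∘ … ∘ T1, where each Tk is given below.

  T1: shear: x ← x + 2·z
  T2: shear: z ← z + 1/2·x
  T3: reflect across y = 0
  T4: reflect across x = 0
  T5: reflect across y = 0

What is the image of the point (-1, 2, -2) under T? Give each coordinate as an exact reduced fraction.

T(p) = (5, 2, -9/2)

T1 shear: x ← x + 2·z: (-1, 2, -2) → (-5, 2, -2)
T2 shear: z ← z + 1/2·x: (-5, 2, -2) → (-5, 2, -9/2)
T3 reflect across y = 0: (-5, 2, -9/2) → (-5, -2, -9/2)
T4 reflect across x = 0: (-5, -2, -9/2) → (5, -2, -9/2)
T5 reflect across y = 0: (5, -2, -9/2) → (5, 2, -9/2)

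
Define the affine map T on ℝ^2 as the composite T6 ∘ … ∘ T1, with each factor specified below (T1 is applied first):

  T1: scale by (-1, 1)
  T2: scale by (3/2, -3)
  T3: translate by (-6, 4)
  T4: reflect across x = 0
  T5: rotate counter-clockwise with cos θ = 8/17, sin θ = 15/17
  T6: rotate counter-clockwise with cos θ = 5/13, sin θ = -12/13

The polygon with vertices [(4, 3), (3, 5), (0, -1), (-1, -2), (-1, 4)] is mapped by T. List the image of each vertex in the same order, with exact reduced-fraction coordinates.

T1 scale by (-1, 1): (4, 3) → (-4, 3); (3, 5) → (-3, 5); (0, -1) → (0, -1); (-1, -2) → (1, -2); (-1, 4) → (1, 4)
T2 scale by (3/2, -3): (-4, 3) → (-6, -9); (-3, 5) → (-9/2, -15); (0, -1) → (0, 3); (1, -2) → (3/2, 6); (1, 4) → (3/2, -12)
T3 translate by (-6, 4): (-6, -9) → (-12, -5); (-9/2, -15) → (-21/2, -11); (0, 3) → (-6, 7); (3/2, 6) → (-9/2, 10); (3/2, -12) → (-9/2, -8)
T4 reflect across x = 0: (-12, -5) → (12, -5); (-21/2, -11) → (21/2, -11); (-6, 7) → (6, 7); (-9/2, 10) → (9/2, 10); (-9/2, -8) → (9/2, -8)
T5 rotate counter-clockwise with cos θ = 8/17, sin θ = 15/17: (12, -5) → (171/17, 140/17); (21/2, -11) → (249/17, 139/34); (6, 7) → (-57/17, 146/17); (9/2, 10) → (-114/17, 295/34); (9/2, -8) → (156/17, 7/34)
T6 rotate counter-clockwise with cos θ = 5/13, sin θ = -12/13: (171/17, 140/17) → (195/17, -104/17); (249/17, 139/34) → (2079/221, -5281/442); (-57/17, 146/17) → (1467/221, 1414/221); (-114/17, 295/34) → (1200/221, 4211/442); (156/17, 7/34) → (822/221, -3709/442)

image vertices: (195/17, -104/17), (2079/221, -5281/442), (1467/221, 1414/221), (1200/221, 4211/442), (822/221, -3709/442)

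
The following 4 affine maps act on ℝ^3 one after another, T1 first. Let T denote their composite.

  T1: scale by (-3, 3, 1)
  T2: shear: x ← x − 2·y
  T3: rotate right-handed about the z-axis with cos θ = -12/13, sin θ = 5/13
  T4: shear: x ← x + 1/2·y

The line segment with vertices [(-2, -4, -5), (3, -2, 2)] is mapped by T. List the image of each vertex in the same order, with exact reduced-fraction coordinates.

image vertices: (-153/13, 294/13, -5), (75/26, 87/13, 2)

T1 scale by (-3, 3, 1): (-2, -4, -5) → (6, -12, -5); (3, -2, 2) → (-9, -6, 2)
T2 shear: x ← x − 2·y: (6, -12, -5) → (30, -12, -5); (-9, -6, 2) → (3, -6, 2)
T3 rotate right-handed about the z-axis with cos θ = -12/13, sin θ = 5/13: (30, -12, -5) → (-300/13, 294/13, -5); (3, -6, 2) → (-6/13, 87/13, 2)
T4 shear: x ← x + 1/2·y: (-300/13, 294/13, -5) → (-153/13, 294/13, -5); (-6/13, 87/13, 2) → (75/26, 87/13, 2)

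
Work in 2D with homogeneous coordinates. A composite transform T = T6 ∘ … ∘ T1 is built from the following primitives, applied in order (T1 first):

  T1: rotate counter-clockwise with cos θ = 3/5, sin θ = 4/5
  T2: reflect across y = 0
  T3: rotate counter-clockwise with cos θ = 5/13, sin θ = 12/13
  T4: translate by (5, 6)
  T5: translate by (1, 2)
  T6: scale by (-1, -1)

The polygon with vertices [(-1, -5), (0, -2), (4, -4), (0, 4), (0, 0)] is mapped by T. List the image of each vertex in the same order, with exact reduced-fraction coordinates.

T1 rotate counter-clockwise with cos θ = 3/5, sin θ = 4/5: (-1, -5) → (17/5, -19/5); (0, -2) → (8/5, -6/5); (4, -4) → (28/5, 4/5); (0, 4) → (-16/5, 12/5); (0, 0) → (0, 0)
T2 reflect across y = 0: (17/5, -19/5) → (17/5, 19/5); (8/5, -6/5) → (8/5, 6/5); (28/5, 4/5) → (28/5, -4/5); (-16/5, 12/5) → (-16/5, -12/5); (0, 0) → (0, 0)
T3 rotate counter-clockwise with cos θ = 5/13, sin θ = 12/13: (17/5, 19/5) → (-11/5, 23/5); (8/5, 6/5) → (-32/65, 126/65); (28/5, -4/5) → (188/65, 316/65); (-16/5, -12/5) → (64/65, -252/65); (0, 0) → (0, 0)
T4 translate by (5, 6): (-11/5, 23/5) → (14/5, 53/5); (-32/65, 126/65) → (293/65, 516/65); (188/65, 316/65) → (513/65, 706/65); (64/65, -252/65) → (389/65, 138/65); (0, 0) → (5, 6)
T5 translate by (1, 2): (14/5, 53/5) → (19/5, 63/5); (293/65, 516/65) → (358/65, 646/65); (513/65, 706/65) → (578/65, 836/65); (389/65, 138/65) → (454/65, 268/65); (5, 6) → (6, 8)
T6 scale by (-1, -1): (19/5, 63/5) → (-19/5, -63/5); (358/65, 646/65) → (-358/65, -646/65); (578/65, 836/65) → (-578/65, -836/65); (454/65, 268/65) → (-454/65, -268/65); (6, 8) → (-6, -8)

image vertices: (-19/5, -63/5), (-358/65, -646/65), (-578/65, -836/65), (-454/65, -268/65), (-6, -8)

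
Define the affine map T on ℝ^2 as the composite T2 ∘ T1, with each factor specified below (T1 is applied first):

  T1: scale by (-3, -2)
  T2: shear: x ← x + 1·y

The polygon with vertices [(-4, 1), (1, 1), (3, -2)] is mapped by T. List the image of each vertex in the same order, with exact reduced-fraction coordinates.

image vertices: (10, -2), (-5, -2), (-5, 4)

T1 scale by (-3, -2): (-4, 1) → (12, -2); (1, 1) → (-3, -2); (3, -2) → (-9, 4)
T2 shear: x ← x + 1·y: (12, -2) → (10, -2); (-3, -2) → (-5, -2); (-9, 4) → (-5, 4)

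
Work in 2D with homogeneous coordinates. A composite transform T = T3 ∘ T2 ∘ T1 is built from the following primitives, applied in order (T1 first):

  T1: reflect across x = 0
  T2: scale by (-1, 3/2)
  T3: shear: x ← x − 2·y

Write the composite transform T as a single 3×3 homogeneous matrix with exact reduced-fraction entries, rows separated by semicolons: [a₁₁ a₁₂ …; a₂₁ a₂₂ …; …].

T1 = [-1 0 0; 0 1 0; 0 0 1]
T2·T1 = [1 0 0; 0 3/2 0; 0 0 1]
T3·…·T1 = [1 -3 0; 0 3/2 0; 0 0 1]

T = [1 -3 0; 0 3/2 0; 0 0 1]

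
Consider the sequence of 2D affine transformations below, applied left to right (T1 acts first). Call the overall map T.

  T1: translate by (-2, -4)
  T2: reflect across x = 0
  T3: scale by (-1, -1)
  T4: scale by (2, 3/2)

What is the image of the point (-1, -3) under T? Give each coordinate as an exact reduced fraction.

T(p) = (-6, 21/2)

T1 translate by (-2, -4): (-1, -3) → (-3, -7)
T2 reflect across x = 0: (-3, -7) → (3, -7)
T3 scale by (-1, -1): (3, -7) → (-3, 7)
T4 scale by (2, 3/2): (-3, 7) → (-6, 21/2)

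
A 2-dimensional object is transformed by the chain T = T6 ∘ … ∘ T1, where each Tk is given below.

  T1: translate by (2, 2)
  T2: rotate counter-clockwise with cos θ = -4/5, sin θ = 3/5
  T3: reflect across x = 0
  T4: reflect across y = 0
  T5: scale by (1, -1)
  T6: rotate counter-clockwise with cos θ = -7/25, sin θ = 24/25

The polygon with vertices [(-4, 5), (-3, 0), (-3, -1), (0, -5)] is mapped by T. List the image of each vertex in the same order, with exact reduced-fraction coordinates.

image vertices: (29/5, 22/5), (2, 1), (7/5, 1/5), (-17/5, -6/5)

T1 translate by (2, 2): (-4, 5) → (-2, 7); (-3, 0) → (-1, 2); (-3, -1) → (-1, 1); (0, -5) → (2, -3)
T2 rotate counter-clockwise with cos θ = -4/5, sin θ = 3/5: (-2, 7) → (-13/5, -34/5); (-1, 2) → (-2/5, -11/5); (-1, 1) → (1/5, -7/5); (2, -3) → (1/5, 18/5)
T3 reflect across x = 0: (-13/5, -34/5) → (13/5, -34/5); (-2/5, -11/5) → (2/5, -11/5); (1/5, -7/5) → (-1/5, -7/5); (1/5, 18/5) → (-1/5, 18/5)
T4 reflect across y = 0: (13/5, -34/5) → (13/5, 34/5); (2/5, -11/5) → (2/5, 11/5); (-1/5, -7/5) → (-1/5, 7/5); (-1/5, 18/5) → (-1/5, -18/5)
T5 scale by (1, -1): (13/5, 34/5) → (13/5, -34/5); (2/5, 11/5) → (2/5, -11/5); (-1/5, 7/5) → (-1/5, -7/5); (-1/5, -18/5) → (-1/5, 18/5)
T6 rotate counter-clockwise with cos θ = -7/25, sin θ = 24/25: (13/5, -34/5) → (29/5, 22/5); (2/5, -11/5) → (2, 1); (-1/5, -7/5) → (7/5, 1/5); (-1/5, 18/5) → (-17/5, -6/5)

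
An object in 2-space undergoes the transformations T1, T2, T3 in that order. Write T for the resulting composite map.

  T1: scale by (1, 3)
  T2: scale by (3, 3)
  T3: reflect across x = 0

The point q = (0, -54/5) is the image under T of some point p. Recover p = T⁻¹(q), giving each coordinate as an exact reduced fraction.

T1 = [1 0 0; 0 3 0; 0 0 1]
T2·T1 = [3 0 0; 0 9 0; 0 0 1]
T3·…·T1 = [-3 0 0; 0 9 0; 0 0 1]
det M = -27; M⁻¹ = [-1/3 0 0; 0 1/9 0; 0 0 1]
M⁻¹ · (0, -54/5)ᵀ = (0, -6/5)ᵀ

p = (0, -6/5)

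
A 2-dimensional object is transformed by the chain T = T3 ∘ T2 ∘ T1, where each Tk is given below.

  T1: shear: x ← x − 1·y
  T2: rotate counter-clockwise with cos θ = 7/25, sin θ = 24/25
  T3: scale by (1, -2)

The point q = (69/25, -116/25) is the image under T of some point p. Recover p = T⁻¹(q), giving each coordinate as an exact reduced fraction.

T1 = [1 -1 0; 0 1 0; 0 0 1]
T2·T1 = [7/25 -31/25 0; 24/25 -17/25 0; 0 0 1]
T3·…·T1 = [7/25 -31/25 0; -48/25 34/25 0; 0 0 1]
det M = -2; M⁻¹ = [-17/25 -31/50 0; -24/25 -7/50 0; 0 0 1]
M⁻¹ · (69/25, -116/25)ᵀ = (1, -2)ᵀ

p = (1, -2)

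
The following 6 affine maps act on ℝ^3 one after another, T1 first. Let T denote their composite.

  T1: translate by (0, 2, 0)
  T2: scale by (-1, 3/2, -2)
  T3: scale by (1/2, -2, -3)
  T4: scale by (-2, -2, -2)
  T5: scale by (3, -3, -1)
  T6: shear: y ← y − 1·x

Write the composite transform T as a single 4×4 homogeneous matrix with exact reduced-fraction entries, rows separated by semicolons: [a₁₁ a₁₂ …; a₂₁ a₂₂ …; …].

T1 = [1 0 0 0; 0 1 0 2; 0 0 1 0; 0 0 0 1]
T2·T1 = [-1 0 0 0; 0 3/2 0 3; 0 0 -2 0; 0 0 0 1]
T3·…·T1 = [-1/2 0 0 0; 0 -3 0 -6; 0 0 6 0; 0 0 0 1]
T4·…·T1 = [1 0 0 0; 0 6 0 12; 0 0 -12 0; 0 0 0 1]
T5·…·T1 = [3 0 0 0; 0 -18 0 -36; 0 0 12 0; 0 0 0 1]
T6·…·T1 = [3 0 0 0; -3 -18 0 -36; 0 0 12 0; 0 0 0 1]

T = [3 0 0 0; -3 -18 0 -36; 0 0 12 0; 0 0 0 1]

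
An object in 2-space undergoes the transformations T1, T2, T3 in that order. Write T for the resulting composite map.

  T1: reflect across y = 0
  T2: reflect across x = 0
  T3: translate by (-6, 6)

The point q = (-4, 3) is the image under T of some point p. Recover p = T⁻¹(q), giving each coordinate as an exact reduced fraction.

T1 = [1 0 0; 0 -1 0; 0 0 1]
T2·T1 = [-1 0 0; 0 -1 0; 0 0 1]
T3·…·T1 = [-1 0 -6; 0 -1 6; 0 0 1]
det M = 1; M⁻¹ = [-1 0 -6; 0 -1 6; 0 0 1]
M⁻¹ · (-4, 3)ᵀ = (-2, 3)ᵀ

p = (-2, 3)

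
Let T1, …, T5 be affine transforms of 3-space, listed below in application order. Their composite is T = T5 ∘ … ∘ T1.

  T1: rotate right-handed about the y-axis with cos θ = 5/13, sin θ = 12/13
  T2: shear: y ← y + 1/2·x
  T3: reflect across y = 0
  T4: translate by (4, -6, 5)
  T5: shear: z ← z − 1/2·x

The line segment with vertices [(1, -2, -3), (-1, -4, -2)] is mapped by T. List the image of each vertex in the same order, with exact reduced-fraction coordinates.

T1 rotate right-handed about the y-axis with cos θ = 5/13, sin θ = 12/13: (1, -2, -3) → (-31/13, -2, -27/13); (-1, -4, -2) → (-29/13, -4, 2/13)
T2 shear: y ← y + 1/2·x: (-31/13, -2, -27/13) → (-31/13, -83/26, -27/13); (-29/13, -4, 2/13) → (-29/13, -133/26, 2/13)
T3 reflect across y = 0: (-31/13, -83/26, -27/13) → (-31/13, 83/26, -27/13); (-29/13, -133/26, 2/13) → (-29/13, 133/26, 2/13)
T4 translate by (4, -6, 5): (-31/13, 83/26, -27/13) → (21/13, -73/26, 38/13); (-29/13, 133/26, 2/13) → (23/13, -23/26, 67/13)
T5 shear: z ← z − 1/2·x: (21/13, -73/26, 38/13) → (21/13, -73/26, 55/26); (23/13, -23/26, 67/13) → (23/13, -23/26, 111/26)

image vertices: (21/13, -73/26, 55/26), (23/13, -23/26, 111/26)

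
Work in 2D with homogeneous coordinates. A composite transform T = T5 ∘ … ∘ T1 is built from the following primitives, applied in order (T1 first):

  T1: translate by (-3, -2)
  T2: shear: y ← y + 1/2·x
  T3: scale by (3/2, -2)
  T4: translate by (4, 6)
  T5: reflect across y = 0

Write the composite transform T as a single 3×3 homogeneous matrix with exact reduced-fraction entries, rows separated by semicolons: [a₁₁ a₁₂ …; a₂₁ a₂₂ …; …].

T1 = [1 0 -3; 0 1 -2; 0 0 1]
T2·T1 = [1 0 -3; 1/2 1 -7/2; 0 0 1]
T3·…·T1 = [3/2 0 -9/2; -1 -2 7; 0 0 1]
T4·…·T1 = [3/2 0 -1/2; -1 -2 13; 0 0 1]
T5·…·T1 = [3/2 0 -1/2; 1 2 -13; 0 0 1]

T = [3/2 0 -1/2; 1 2 -13; 0 0 1]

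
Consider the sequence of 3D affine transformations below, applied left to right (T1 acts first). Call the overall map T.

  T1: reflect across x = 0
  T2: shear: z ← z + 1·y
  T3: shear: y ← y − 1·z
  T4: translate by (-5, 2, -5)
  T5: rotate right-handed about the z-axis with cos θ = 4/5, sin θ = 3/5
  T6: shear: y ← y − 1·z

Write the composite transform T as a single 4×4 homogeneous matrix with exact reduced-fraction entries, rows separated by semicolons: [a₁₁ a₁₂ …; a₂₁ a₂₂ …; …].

T1 = [-1 0 0 0; 0 1 0 0; 0 0 1 0; 0 0 0 1]
T2·T1 = [-1 0 0 0; 0 1 0 0; 0 1 1 0; 0 0 0 1]
T3·…·T1 = [-1 0 0 0; 0 0 -1 0; 0 1 1 0; 0 0 0 1]
T4·…·T1 = [-1 0 0 -5; 0 0 -1 2; 0 1 1 -5; 0 0 0 1]
T5·…·T1 = [-4/5 0 3/5 -26/5; -3/5 0 -4/5 -7/5; 0 1 1 -5; 0 0 0 1]
T6·…·T1 = [-4/5 0 3/5 -26/5; -3/5 -1 -9/5 18/5; 0 1 1 -5; 0 0 0 1]

T = [-4/5 0 3/5 -26/5; -3/5 -1 -9/5 18/5; 0 1 1 -5; 0 0 0 1]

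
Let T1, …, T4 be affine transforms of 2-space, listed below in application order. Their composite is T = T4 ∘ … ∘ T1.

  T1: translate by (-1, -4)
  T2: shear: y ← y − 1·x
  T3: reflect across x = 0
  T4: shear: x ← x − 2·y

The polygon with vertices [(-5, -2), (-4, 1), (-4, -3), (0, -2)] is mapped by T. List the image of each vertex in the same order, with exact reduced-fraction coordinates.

image vertices: (6, 0), (1, 2), (9, -2), (11, -5)

T1 translate by (-1, -4): (-5, -2) → (-6, -6); (-4, 1) → (-5, -3); (-4, -3) → (-5, -7); (0, -2) → (-1, -6)
T2 shear: y ← y − 1·x: (-6, -6) → (-6, 0); (-5, -3) → (-5, 2); (-5, -7) → (-5, -2); (-1, -6) → (-1, -5)
T3 reflect across x = 0: (-6, 0) → (6, 0); (-5, 2) → (5, 2); (-5, -2) → (5, -2); (-1, -5) → (1, -5)
T4 shear: x ← x − 2·y: (6, 0) → (6, 0); (5, 2) → (1, 2); (5, -2) → (9, -2); (1, -5) → (11, -5)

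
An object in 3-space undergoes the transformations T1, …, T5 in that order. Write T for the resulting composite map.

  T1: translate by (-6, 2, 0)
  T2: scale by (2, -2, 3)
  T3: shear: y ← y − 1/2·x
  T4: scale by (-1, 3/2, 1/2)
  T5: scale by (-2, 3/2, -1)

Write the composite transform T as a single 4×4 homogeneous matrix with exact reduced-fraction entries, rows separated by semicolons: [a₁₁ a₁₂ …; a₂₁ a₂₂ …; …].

T1 = [1 0 0 -6; 0 1 0 2; 0 0 1 0; 0 0 0 1]
T2·T1 = [2 0 0 -12; 0 -2 0 -4; 0 0 3 0; 0 0 0 1]
T3·…·T1 = [2 0 0 -12; -1 -2 0 2; 0 0 3 0; 0 0 0 1]
T4·…·T1 = [-2 0 0 12; -3/2 -3 0 3; 0 0 3/2 0; 0 0 0 1]
T5·…·T1 = [4 0 0 -24; -9/4 -9/2 0 9/2; 0 0 -3/2 0; 0 0 0 1]

T = [4 0 0 -24; -9/4 -9/2 0 9/2; 0 0 -3/2 0; 0 0 0 1]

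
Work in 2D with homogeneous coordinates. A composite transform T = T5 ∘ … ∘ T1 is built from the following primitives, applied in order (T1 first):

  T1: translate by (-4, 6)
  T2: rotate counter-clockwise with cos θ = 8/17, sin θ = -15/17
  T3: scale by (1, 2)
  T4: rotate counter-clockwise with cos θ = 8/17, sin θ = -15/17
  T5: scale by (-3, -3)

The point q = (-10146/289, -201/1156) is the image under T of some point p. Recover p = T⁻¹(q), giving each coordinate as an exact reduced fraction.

p = (2, 5/4)

T1 = [1 0 -4; 0 1 6; 0 0 1]
T2·T1 = [8/17 15/17 58/17; -15/17 8/17 108/17; 0 0 1]
T3·…·T1 = [8/17 15/17 58/17; -30/17 16/17 216/17; 0 0 1]
T4·…·T1 = [-386/289 360/289 3704/289; -360/289 -97/289 858/289; 0 0 1]
T5·…·T1 = [1158/289 -1080/289 -11112/289; 1080/289 291/289 -2574/289; 0 0 1]
det M = 18; M⁻¹ = [97/1734 60/289 4; -60/289 193/867 -6; 0 0 1]
M⁻¹ · (-10146/289, -201/1156)ᵀ = (2, 5/4)ᵀ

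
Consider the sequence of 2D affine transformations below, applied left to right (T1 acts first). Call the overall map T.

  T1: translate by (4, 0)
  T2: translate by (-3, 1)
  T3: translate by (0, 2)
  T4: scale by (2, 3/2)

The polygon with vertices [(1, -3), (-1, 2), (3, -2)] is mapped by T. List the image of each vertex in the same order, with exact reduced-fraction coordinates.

image vertices: (4, 0), (0, 15/2), (8, 3/2)

T1 translate by (4, 0): (1, -3) → (5, -3); (-1, 2) → (3, 2); (3, -2) → (7, -2)
T2 translate by (-3, 1): (5, -3) → (2, -2); (3, 2) → (0, 3); (7, -2) → (4, -1)
T3 translate by (0, 2): (2, -2) → (2, 0); (0, 3) → (0, 5); (4, -1) → (4, 1)
T4 scale by (2, 3/2): (2, 0) → (4, 0); (0, 5) → (0, 15/2); (4, 1) → (8, 3/2)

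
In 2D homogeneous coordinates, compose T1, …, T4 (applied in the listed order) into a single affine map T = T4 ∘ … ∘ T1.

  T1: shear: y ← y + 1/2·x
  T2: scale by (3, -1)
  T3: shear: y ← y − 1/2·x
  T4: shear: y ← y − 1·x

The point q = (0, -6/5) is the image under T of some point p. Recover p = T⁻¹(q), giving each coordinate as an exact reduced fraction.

T1 = [1 0 0; 1/2 1 0; 0 0 1]
T2·T1 = [3 0 0; -1/2 -1 0; 0 0 1]
T3·…·T1 = [3 0 0; -2 -1 0; 0 0 1]
T4·…·T1 = [3 0 0; -5 -1 0; 0 0 1]
det M = -3; M⁻¹ = [1/3 0 0; -5/3 -1 0; 0 0 1]
M⁻¹ · (0, -6/5)ᵀ = (0, 6/5)ᵀ

p = (0, 6/5)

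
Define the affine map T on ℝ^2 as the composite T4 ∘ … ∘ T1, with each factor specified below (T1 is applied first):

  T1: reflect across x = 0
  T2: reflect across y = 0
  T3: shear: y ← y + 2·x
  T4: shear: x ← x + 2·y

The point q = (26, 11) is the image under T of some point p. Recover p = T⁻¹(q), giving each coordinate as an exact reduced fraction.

T1 = [-1 0 0; 0 1 0; 0 0 1]
T2·T1 = [-1 0 0; 0 -1 0; 0 0 1]
T3·…·T1 = [-1 0 0; -2 -1 0; 0 0 1]
T4·…·T1 = [-5 -2 0; -2 -1 0; 0 0 1]
det M = 1; M⁻¹ = [-1 2 0; 2 -5 0; 0 0 1]
M⁻¹ · (26, 11)ᵀ = (-4, -3)ᵀ

p = (-4, -3)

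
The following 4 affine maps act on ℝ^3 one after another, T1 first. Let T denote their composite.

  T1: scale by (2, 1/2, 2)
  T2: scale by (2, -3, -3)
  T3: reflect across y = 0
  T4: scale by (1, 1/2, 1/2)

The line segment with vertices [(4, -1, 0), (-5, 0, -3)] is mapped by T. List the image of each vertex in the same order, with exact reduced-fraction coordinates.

T1 scale by (2, 1/2, 2): (4, -1, 0) → (8, -1/2, 0); (-5, 0, -3) → (-10, 0, -6)
T2 scale by (2, -3, -3): (8, -1/2, 0) → (16, 3/2, 0); (-10, 0, -6) → (-20, 0, 18)
T3 reflect across y = 0: (16, 3/2, 0) → (16, -3/2, 0); (-20, 0, 18) → (-20, 0, 18)
T4 scale by (1, 1/2, 1/2): (16, -3/2, 0) → (16, -3/4, 0); (-20, 0, 18) → (-20, 0, 9)

image vertices: (16, -3/4, 0), (-20, 0, 9)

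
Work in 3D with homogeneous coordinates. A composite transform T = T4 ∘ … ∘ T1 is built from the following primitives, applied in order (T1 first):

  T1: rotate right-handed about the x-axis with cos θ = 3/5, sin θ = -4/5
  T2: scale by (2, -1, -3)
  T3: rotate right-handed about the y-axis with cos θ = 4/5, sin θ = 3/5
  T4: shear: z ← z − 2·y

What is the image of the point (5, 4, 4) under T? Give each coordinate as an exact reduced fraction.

T(p) = (236/25, -28/5, 178/25)

T1 rotate right-handed about the x-axis with cos θ = 3/5, sin θ = -4/5: (5, 4, 4) → (5, 28/5, -4/5)
T2 scale by (2, -1, -3): (5, 28/5, -4/5) → (10, -28/5, 12/5)
T3 rotate right-handed about the y-axis with cos θ = 4/5, sin θ = 3/5: (10, -28/5, 12/5) → (236/25, -28/5, -102/25)
T4 shear: z ← z − 2·y: (236/25, -28/5, -102/25) → (236/25, -28/5, 178/25)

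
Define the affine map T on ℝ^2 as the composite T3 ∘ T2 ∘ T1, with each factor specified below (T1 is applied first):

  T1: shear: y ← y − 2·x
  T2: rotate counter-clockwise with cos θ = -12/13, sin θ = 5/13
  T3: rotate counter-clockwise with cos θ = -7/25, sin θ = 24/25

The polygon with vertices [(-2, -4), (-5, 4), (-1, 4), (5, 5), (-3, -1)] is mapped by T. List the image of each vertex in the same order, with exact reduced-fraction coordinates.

image vertices: (72/325, 646/325), (4702/325, 1111/325), (1974/325, 107/325), (-359/65, -287/65), (1723/325, 789/325)

T1 shear: y ← y − 2·x: (-2, -4) → (-2, 0); (-5, 4) → (-5, 14); (-1, 4) → (-1, 6); (5, 5) → (5, -5); (-3, -1) → (-3, 5)
T2 rotate counter-clockwise with cos θ = -12/13, sin θ = 5/13: (-2, 0) → (24/13, -10/13); (-5, 14) → (-10/13, -193/13); (-1, 6) → (-18/13, -77/13); (5, -5) → (-35/13, 85/13); (-3, 5) → (11/13, -75/13)
T3 rotate counter-clockwise with cos θ = -7/25, sin θ = 24/25: (24/13, -10/13) → (72/325, 646/325); (-10/13, -193/13) → (4702/325, 1111/325); (-18/13, -77/13) → (1974/325, 107/325); (-35/13, 85/13) → (-359/65, -287/65); (11/13, -75/13) → (1723/325, 789/325)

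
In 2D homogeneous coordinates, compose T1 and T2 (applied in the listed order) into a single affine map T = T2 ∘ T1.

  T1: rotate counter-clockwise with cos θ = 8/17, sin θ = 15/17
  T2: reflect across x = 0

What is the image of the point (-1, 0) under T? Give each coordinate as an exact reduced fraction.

T(p) = (8/17, -15/17)

T1 rotate counter-clockwise with cos θ = 8/17, sin θ = 15/17: (-1, 0) → (-8/17, -15/17)
T2 reflect across x = 0: (-8/17, -15/17) → (8/17, -15/17)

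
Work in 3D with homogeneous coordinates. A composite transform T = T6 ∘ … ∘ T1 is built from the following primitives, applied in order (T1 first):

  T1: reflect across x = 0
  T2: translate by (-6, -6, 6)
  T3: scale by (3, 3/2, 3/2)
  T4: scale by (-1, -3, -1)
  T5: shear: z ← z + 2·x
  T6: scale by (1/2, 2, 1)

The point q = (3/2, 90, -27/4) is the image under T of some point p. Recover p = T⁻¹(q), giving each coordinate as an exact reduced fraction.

p = (-5, -4, 5/2)

T1 = [-1 0 0 0; 0 1 0 0; 0 0 1 0; 0 0 0 1]
T2·T1 = [-1 0 0 -6; 0 1 0 -6; 0 0 1 6; 0 0 0 1]
T3·…·T1 = [-3 0 0 -18; 0 3/2 0 -9; 0 0 3/2 9; 0 0 0 1]
T4·…·T1 = [3 0 0 18; 0 -9/2 0 27; 0 0 -3/2 -9; 0 0 0 1]
T5·…·T1 = [3 0 0 18; 0 -9/2 0 27; 6 0 -3/2 27; 0 0 0 1]
T6·…·T1 = [3/2 0 0 9; 0 -9 0 54; 6 0 -3/2 27; 0 0 0 1]
det M = 81/4; M⁻¹ = [2/3 0 0 -6; 0 -1/9 0 6; 8/3 0 -2/3 -6; 0 0 0 1]
M⁻¹ · (3/2, 90, -27/4)ᵀ = (-5, -4, 5/2)ᵀ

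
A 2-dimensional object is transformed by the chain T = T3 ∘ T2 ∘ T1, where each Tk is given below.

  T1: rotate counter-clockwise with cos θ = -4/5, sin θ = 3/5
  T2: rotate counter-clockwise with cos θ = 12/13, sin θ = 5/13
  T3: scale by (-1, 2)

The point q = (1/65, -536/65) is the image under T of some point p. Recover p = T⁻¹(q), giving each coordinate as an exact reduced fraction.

p = (-1, 4)

T1 = [-4/5 -3/5 0; 3/5 -4/5 0; 0 0 1]
T2·T1 = [-63/65 -16/65 0; 16/65 -63/65 0; 0 0 1]
T3·…·T1 = [63/65 16/65 0; 32/65 -126/65 0; 0 0 1]
det M = -2; M⁻¹ = [63/65 8/65 0; 16/65 -63/130 0; 0 0 1]
M⁻¹ · (1/65, -536/65)ᵀ = (-1, 4)ᵀ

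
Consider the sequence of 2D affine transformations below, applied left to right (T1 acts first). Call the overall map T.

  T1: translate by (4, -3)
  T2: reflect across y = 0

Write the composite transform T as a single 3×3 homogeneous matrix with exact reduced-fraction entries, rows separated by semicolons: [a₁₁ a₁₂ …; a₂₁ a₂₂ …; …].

T = [1 0 4; 0 -1 3; 0 0 1]

T1 = [1 0 4; 0 1 -3; 0 0 1]
T2·T1 = [1 0 4; 0 -1 3; 0 0 1]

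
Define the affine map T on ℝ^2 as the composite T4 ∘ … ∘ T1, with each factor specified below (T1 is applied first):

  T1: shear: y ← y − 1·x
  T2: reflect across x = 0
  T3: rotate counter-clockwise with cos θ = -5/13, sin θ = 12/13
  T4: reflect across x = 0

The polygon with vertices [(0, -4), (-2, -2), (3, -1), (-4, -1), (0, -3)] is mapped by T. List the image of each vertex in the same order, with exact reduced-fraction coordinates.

T1 shear: y ← y − 1·x: (0, -4) → (0, -4); (-2, -2) → (-2, 0); (3, -1) → (3, -4); (-4, -1) → (-4, 3); (0, -3) → (0, -3)
T2 reflect across x = 0: (0, -4) → (0, -4); (-2, 0) → (2, 0); (3, -4) → (-3, -4); (-4, 3) → (4, 3); (0, -3) → (0, -3)
T3 rotate counter-clockwise with cos θ = -5/13, sin θ = 12/13: (0, -4) → (48/13, 20/13); (2, 0) → (-10/13, 24/13); (-3, -4) → (63/13, -16/13); (4, 3) → (-56/13, 33/13); (0, -3) → (36/13, 15/13)
T4 reflect across x = 0: (48/13, 20/13) → (-48/13, 20/13); (-10/13, 24/13) → (10/13, 24/13); (63/13, -16/13) → (-63/13, -16/13); (-56/13, 33/13) → (56/13, 33/13); (36/13, 15/13) → (-36/13, 15/13)

image vertices: (-48/13, 20/13), (10/13, 24/13), (-63/13, -16/13), (56/13, 33/13), (-36/13, 15/13)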